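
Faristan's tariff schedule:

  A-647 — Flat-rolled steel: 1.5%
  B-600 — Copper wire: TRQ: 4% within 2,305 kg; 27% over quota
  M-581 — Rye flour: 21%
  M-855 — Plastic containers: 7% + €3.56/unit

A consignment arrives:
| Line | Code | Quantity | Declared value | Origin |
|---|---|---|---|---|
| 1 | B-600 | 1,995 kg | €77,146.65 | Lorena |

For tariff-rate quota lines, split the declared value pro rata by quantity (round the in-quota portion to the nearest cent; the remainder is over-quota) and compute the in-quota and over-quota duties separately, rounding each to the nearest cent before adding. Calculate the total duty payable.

€3,085.87

Line 1 (B-600, Lorena, 1,995 kg, €77,146.65):
Code B-600 is under a tariff-rate quota (threshold 2,305 kg). Quantity 1,995 kg is within the quota, so the in-quota rate 4% applies to the full value.
Duty = €77,146.65 × 4% = €3,085.87.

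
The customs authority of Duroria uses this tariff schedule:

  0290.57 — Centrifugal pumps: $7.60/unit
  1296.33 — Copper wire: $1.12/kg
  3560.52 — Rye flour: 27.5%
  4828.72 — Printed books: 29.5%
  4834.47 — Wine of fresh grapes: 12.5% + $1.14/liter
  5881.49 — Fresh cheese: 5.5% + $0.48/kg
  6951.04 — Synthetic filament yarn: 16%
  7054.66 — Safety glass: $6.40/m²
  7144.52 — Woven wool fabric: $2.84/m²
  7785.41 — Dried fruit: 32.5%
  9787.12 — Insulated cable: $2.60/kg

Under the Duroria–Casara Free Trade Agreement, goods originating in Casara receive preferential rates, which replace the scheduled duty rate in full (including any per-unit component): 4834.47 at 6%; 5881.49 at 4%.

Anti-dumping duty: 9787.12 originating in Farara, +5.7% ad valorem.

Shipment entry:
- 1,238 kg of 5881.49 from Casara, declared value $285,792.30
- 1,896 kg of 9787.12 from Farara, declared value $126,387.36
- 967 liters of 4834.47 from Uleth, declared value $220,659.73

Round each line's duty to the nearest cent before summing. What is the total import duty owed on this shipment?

$52,250.22

Line 1 (5881.49, Casara, 1,238 kg, $285,792.30):
Base rate for 5881.49 is 5.5% + $0.48/kg.
Origin Casara qualifies under the Duroria–Casara agreement and 5881.49 is covered: preferential rate 4% applies instead.
Duty = $285,792.30 × 4% = $11,431.69.
Line 2 (9787.12, Farara, 1,896 kg, $126,387.36):
Base rate for 9787.12 is $2.60/kg.
Additional duty on 9787.12 from Farara: +5.7% ad valorem. Applied ad valorem rate = 5.7%.
Duty = $126,387.36 × 5.7% + 1,896 × $2.60 = $12,133.68.
Line 3 (4834.47, Uleth, 967 liters, $220,659.73):
Base rate for 4834.47 is 12.5% + $1.14/liter.
4834.47 has an FTA preferential rate, but origin Uleth is not Casara; base rate stands.
Duty = $220,659.73 × 12.5% + 967 × $1.14 = $28,684.85.
Total = $11,431.69 + $12,133.68 + $28,684.85 = $52,250.22.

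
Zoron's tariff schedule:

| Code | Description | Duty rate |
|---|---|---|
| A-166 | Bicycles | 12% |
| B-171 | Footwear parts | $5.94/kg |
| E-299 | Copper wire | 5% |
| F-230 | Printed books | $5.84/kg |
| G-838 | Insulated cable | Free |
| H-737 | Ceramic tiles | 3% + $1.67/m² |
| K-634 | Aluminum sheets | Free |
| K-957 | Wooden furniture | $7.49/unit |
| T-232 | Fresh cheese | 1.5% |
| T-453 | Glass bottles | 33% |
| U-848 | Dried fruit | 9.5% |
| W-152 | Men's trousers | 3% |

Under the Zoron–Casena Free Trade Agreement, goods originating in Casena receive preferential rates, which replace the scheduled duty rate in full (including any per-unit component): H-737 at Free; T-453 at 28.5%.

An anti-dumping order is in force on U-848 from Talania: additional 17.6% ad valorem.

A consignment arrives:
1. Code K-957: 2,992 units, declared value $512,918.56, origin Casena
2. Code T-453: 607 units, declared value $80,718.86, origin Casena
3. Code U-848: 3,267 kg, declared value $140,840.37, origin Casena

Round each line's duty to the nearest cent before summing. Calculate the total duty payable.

Line 1 (K-957, Casena, 2,992 units, $512,918.56):
Base rate for K-957 is $7.49/unit.
Origin Casena is the FTA partner but K-957 is not on the preference list; base rate stands.
Duty = 2,992 × $7.49 = $22,410.08.
Line 2 (T-453, Casena, 607 units, $80,718.86):
Base rate for T-453 is 33%.
Origin Casena qualifies under the Zoron–Casena agreement and T-453 is covered: preferential rate 28.5% applies instead.
Duty = $80,718.86 × 28.5% = $23,004.88.
Line 3 (U-848, Casena, 3,267 kg, $140,840.37):
Base rate for U-848 is 9.5%.
Origin Casena is the FTA partner but U-848 is not on the preference list; base rate stands.
The additional-duty order on U-848 targets Talania, not Casena; it does not apply.
Duty = $140,840.37 × 9.5% = $13,379.84.
Total = $22,410.08 + $23,004.88 + $13,379.84 = $58,794.80.

$58,794.80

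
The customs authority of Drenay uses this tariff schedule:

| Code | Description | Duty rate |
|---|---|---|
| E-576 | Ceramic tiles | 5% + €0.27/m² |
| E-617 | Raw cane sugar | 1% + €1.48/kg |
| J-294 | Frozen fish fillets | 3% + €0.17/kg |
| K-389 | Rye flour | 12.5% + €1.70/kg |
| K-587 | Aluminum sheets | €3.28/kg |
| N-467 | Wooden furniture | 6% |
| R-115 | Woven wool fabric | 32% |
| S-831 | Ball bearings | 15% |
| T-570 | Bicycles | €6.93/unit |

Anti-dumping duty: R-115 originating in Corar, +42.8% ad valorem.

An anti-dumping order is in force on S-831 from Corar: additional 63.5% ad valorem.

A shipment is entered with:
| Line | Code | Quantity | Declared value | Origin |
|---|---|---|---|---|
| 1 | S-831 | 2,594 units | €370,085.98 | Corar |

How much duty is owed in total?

Line 1 (S-831, Corar, 2,594 units, €370,085.98):
Base rate for S-831 is 15%.
Additional duty on S-831 from Corar: +63.5%. Applied ad valorem rate: 15% + 63.5% = 78.5%.
Duty = €370,085.98 × 78.5% = €290,517.49.

€290,517.49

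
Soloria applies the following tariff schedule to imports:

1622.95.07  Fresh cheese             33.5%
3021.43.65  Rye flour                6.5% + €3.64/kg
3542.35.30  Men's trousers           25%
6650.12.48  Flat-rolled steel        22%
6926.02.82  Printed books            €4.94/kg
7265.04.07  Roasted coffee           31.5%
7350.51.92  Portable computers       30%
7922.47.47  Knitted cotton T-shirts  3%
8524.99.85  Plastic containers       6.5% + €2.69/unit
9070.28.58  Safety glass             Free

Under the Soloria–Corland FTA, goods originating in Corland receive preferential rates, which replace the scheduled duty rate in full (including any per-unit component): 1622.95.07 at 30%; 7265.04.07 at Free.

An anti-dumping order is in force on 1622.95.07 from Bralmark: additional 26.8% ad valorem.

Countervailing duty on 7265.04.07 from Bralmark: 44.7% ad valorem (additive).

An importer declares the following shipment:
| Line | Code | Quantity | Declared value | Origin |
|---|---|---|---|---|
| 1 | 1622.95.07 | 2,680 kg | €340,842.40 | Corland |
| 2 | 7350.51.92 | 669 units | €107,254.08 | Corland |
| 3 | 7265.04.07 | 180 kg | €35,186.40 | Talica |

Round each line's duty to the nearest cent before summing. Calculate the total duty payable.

€145,512.66

Line 1 (1622.95.07, Corland, 2,680 kg, €340,842.40):
Base rate for 1622.95.07 is 33.5%.
Origin Corland qualifies under the Soloria–Corland agreement and 1622.95.07 is covered: preferential rate 30% applies instead.
The additional-duty order on 1622.95.07 targets Bralmark, not Corland; it does not apply.
Duty = €340,842.40 × 30% = €102,252.72.
Line 2 (7350.51.92, Corland, 669 units, €107,254.08):
Base rate for 7350.51.92 is 30%.
Origin Corland is the FTA partner but 7350.51.92 is not on the preference list; base rate stands.
Duty = €107,254.08 × 30% = €32,176.22.
Line 3 (7265.04.07, Talica, 180 kg, €35,186.40):
Base rate for 7265.04.07 is 31.5%.
7265.04.07 has an FTA preferential rate, but origin Talica is not Corland; base rate stands.
The additional-duty order on 7265.04.07 targets Bralmark, not Talica; it does not apply.
Duty = €35,186.40 × 31.5% = €11,083.72.
Total = €102,252.72 + €32,176.22 + €11,083.72 = €145,512.66.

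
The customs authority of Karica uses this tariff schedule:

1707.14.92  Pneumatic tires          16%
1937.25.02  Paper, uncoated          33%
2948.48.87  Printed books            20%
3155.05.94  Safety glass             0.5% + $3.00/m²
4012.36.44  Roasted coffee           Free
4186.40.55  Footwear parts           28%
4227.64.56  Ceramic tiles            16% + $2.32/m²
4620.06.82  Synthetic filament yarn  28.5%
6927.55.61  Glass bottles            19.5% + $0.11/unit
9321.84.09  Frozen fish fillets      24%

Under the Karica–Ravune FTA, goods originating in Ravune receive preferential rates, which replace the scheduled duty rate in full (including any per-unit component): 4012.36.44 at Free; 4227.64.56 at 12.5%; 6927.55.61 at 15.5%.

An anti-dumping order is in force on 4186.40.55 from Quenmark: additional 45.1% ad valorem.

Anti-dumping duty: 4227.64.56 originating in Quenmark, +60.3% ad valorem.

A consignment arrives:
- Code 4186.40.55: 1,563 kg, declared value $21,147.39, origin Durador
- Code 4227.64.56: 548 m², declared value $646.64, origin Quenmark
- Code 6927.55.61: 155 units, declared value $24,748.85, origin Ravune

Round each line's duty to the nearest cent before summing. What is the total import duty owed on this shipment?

$11,522.09

Line 1 (4186.40.55, Durador, 1,563 kg, $21,147.39):
Base rate for 4186.40.55 is 28%.
The additional-duty order on 4186.40.55 targets Quenmark, not Durador; it does not apply.
Duty = $21,147.39 × 28% = $5,921.27.
Line 2 (4227.64.56, Quenmark, 548 m², $646.64):
Base rate for 4227.64.56 is 16% + $2.32/m².
4227.64.56 has an FTA preferential rate, but origin Quenmark is not Ravune; base rate stands.
Additional duty on 4227.64.56 from Quenmark: +60.3%. Applied ad valorem rate: 16% + 60.3% = 76.3%.
Duty = $646.64 × 76.3% + 548 × $2.32 = $1,764.75.
Line 3 (6927.55.61, Ravune, 155 units, $24,748.85):
Base rate for 6927.55.61 is 19.5% + $0.11/unit.
Origin Ravune qualifies under the Karica–Ravune agreement and 6927.55.61 is covered: preferential rate 15.5% applies instead.
Duty = $24,748.85 × 15.5% = $3,836.07.
Total = $5,921.27 + $1,764.75 + $3,836.07 = $11,522.09.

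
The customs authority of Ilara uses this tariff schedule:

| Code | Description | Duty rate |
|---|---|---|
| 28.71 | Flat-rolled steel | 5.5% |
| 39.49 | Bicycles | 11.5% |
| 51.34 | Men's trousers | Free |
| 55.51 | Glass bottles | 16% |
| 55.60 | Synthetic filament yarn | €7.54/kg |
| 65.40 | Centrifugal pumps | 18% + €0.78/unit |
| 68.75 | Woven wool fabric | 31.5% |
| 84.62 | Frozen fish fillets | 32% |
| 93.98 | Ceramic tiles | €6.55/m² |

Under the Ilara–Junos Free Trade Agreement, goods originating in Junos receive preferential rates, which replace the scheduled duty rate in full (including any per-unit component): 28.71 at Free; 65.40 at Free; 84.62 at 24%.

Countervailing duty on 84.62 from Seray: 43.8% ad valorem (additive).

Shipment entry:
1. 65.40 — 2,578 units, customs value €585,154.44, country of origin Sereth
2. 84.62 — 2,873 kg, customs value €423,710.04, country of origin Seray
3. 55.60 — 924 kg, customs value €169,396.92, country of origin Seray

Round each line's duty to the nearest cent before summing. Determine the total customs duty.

Line 1 (65.40, Sereth, 2,578 units, €585,154.44):
Base rate for 65.40 is 18% + €0.78/unit.
65.40 has an FTA preferential rate, but origin Sereth is not Junos; base rate stands.
Duty = €585,154.44 × 18% + 2,578 × €0.78 = €107,338.64.
Line 2 (84.62, Seray, 2,873 kg, €423,710.04):
Base rate for 84.62 is 32%.
84.62 has an FTA preferential rate, but origin Seray is not Junos; base rate stands.
Additional duty on 84.62 from Seray: +43.8%. Applied ad valorem rate: 32% + 43.8% = 75.8%.
Duty = €423,710.04 × 75.8% = €321,172.21.
Line 3 (55.60, Seray, 924 kg, €169,396.92):
Base rate for 55.60 is €7.54/kg.
Duty = 924 × €7.54 = €6,966.96.
Total = €107,338.64 + €321,172.21 + €6,966.96 = €435,477.81.

€435,477.81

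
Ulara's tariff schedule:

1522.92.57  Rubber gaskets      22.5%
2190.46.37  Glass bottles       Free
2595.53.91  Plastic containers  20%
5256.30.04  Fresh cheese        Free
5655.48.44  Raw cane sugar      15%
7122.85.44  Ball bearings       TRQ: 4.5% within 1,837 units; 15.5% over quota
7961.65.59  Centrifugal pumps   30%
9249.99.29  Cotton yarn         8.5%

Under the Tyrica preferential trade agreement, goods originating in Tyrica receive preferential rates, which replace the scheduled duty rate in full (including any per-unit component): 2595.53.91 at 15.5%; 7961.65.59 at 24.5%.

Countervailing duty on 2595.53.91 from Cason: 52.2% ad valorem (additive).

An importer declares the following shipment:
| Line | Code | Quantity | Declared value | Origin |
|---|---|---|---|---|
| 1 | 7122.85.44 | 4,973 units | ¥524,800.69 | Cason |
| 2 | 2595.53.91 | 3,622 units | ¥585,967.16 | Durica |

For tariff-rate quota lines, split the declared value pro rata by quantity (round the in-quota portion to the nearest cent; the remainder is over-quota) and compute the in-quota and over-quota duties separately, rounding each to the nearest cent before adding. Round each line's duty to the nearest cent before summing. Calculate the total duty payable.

Line 1 (7122.85.44, Cason, 4,973 units, ¥524,800.69):
Code 7122.85.44 is under a tariff-rate quota (threshold 1,837 units). In-quota: 1,837 units at 4.5%; over-quota: 3,136 units at 15.5%.
Pro-rata value split: in-quota = ¥524,800.69 × 1,837/4,973 = ¥193,858.61; over-quota = ¥524,800.69 − ¥193,858.61 = ¥330,942.08.
In-quota duty = ¥193,858.61 × 4.5% = ¥8,723.64. Over-quota duty = ¥330,942.08 × 15.5% = ¥51,296.02.
Line duty = ¥8,723.64 + ¥51,296.02 = ¥60,019.66.
Line 2 (2595.53.91, Durica, 3,622 units, ¥585,967.16):
Base rate for 2595.53.91 is 20%.
2595.53.91 has an FTA preferential rate, but origin Durica is not Tyrica; base rate stands.
The additional-duty order on 2595.53.91 targets Cason, not Durica; it does not apply.
Duty = ¥585,967.16 × 20% = ¥117,193.43.
Total = ¥60,019.66 + ¥117,193.43 = ¥177,213.09.

¥177,213.09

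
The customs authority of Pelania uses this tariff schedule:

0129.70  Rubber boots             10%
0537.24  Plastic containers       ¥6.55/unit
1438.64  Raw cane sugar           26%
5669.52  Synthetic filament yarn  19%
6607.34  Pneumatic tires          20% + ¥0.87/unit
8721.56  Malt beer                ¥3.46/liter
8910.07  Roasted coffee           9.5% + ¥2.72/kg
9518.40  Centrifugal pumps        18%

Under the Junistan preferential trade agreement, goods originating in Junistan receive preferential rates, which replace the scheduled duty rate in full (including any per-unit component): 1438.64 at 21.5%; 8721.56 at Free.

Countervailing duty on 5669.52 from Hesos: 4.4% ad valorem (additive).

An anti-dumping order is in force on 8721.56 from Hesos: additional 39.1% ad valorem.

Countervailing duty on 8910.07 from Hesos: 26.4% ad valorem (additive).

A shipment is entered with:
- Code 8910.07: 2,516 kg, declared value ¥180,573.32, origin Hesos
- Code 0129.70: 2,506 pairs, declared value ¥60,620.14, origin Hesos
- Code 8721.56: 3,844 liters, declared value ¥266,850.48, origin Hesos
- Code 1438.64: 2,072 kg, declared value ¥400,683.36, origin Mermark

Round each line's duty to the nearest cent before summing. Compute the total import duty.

¥299,547.80

Line 1 (8910.07, Hesos, 2,516 kg, ¥180,573.32):
Base rate for 8910.07 is 9.5% + ¥2.72/kg.
Additional duty on 8910.07 from Hesos: +26.4%. Applied ad valorem rate: 9.5% + 26.4% = 35.9%.
Duty = ¥180,573.32 × 35.9% + 2,516 × ¥2.72 = ¥71,669.34.
Line 2 (0129.70, Hesos, 2,506 pairs, ¥60,620.14):
Base rate for 0129.70 is 10%.
Duty = ¥60,620.14 × 10% = ¥6,062.01.
Line 3 (8721.56, Hesos, 3,844 liters, ¥266,850.48):
Base rate for 8721.56 is ¥3.46/liter.
8721.56 has an FTA preferential rate, but origin Hesos is not Junistan; base rate stands.
Additional duty on 8721.56 from Hesos: +39.1% ad valorem. Applied ad valorem rate = 39.1%.
Duty = ¥266,850.48 × 39.1% + 3,844 × ¥3.46 = ¥117,638.78.
Line 4 (1438.64, Mermark, 2,072 kg, ¥400,683.36):
Base rate for 1438.64 is 26%.
1438.64 has an FTA preferential rate, but origin Mermark is not Junistan; base rate stands.
Duty = ¥400,683.36 × 26% = ¥104,177.67.
Total = ¥71,669.34 + ¥6,062.01 + ¥117,638.78 + ¥104,177.67 = ¥299,547.80.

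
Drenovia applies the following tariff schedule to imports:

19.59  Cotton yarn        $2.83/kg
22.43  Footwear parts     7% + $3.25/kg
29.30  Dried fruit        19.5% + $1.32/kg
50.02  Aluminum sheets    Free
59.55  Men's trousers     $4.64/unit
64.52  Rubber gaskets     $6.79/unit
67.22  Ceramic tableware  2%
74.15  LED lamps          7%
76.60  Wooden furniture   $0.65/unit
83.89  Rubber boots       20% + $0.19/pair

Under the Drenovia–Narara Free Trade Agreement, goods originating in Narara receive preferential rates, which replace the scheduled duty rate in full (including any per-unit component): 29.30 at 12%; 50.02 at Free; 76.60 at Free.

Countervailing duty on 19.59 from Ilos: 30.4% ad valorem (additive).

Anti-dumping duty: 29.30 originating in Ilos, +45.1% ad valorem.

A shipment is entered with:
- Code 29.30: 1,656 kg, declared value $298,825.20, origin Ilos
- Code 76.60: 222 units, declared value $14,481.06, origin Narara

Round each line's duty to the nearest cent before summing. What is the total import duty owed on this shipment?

$195,227.00

Line 1 (29.30, Ilos, 1,656 kg, $298,825.20):
Base rate for 29.30 is 19.5% + $1.32/kg.
29.30 has an FTA preferential rate, but origin Ilos is not Narara; base rate stands.
Additional duty on 29.30 from Ilos: +45.1%. Applied ad valorem rate: 19.5% + 45.1% = 64.6%.
Duty = $298,825.20 × 64.6% + 1,656 × $1.32 = $195,227.00.
Line 2 (76.60, Narara, 222 units, $14,481.06):
Base rate for 76.60 is $0.65/unit.
Origin Narara qualifies under the Drenovia–Narara agreement and 76.60 is covered: preferential rate Free applies instead.
Duty = $14,481.06 × 0% = $0.00.
Total = $195,227.00 + $0.00 = $195,227.00.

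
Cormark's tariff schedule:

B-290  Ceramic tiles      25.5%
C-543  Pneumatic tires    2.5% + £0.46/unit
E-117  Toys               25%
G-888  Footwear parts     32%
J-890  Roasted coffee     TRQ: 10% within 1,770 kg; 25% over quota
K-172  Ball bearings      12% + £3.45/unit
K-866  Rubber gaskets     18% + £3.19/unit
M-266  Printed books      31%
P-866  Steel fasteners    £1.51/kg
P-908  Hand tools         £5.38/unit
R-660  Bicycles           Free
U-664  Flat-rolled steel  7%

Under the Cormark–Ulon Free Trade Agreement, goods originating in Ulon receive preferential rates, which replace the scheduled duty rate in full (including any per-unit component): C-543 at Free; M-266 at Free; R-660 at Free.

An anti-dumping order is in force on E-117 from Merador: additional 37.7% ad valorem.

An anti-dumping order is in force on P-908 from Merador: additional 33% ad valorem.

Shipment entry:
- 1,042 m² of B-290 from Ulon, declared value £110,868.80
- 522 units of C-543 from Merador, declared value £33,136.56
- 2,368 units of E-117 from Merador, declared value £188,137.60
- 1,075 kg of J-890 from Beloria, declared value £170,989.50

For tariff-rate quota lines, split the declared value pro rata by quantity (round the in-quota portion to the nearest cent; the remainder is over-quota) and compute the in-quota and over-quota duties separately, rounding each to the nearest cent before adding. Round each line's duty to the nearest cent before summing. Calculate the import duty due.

Line 1 (B-290, Ulon, 1,042 m², £110,868.80):
Base rate for B-290 is 25.5%.
Origin Ulon is the FTA partner but B-290 is not on the preference list; base rate stands.
Duty = £110,868.80 × 25.5% = £28,271.54.
Line 2 (C-543, Merador, 522 units, £33,136.56):
Base rate for C-543 is 2.5% + £0.46/unit.
C-543 has an FTA preferential rate, but origin Merador is not Ulon; base rate stands.
Duty = £33,136.56 × 2.5% + 522 × £0.46 = £1,068.53.
Line 3 (E-117, Merador, 2,368 units, £188,137.60):
Base rate for E-117 is 25%.
Additional duty on E-117 from Merador: +37.7%. Applied ad valorem rate: 25% + 37.7% = 62.7%.
Duty = £188,137.60 × 62.7% = £117,962.28.
Line 4 (J-890, Beloria, 1,075 kg, £170,989.50):
Code J-890 is under a tariff-rate quota (threshold 1,770 kg). Quantity 1,075 kg is within the quota, so the in-quota rate 10% applies to the full value.
Duty = £170,989.50 × 10% = £17,098.95.
Total = £28,271.54 + £1,068.53 + £117,962.28 + £17,098.95 = £164,401.30.

£164,401.30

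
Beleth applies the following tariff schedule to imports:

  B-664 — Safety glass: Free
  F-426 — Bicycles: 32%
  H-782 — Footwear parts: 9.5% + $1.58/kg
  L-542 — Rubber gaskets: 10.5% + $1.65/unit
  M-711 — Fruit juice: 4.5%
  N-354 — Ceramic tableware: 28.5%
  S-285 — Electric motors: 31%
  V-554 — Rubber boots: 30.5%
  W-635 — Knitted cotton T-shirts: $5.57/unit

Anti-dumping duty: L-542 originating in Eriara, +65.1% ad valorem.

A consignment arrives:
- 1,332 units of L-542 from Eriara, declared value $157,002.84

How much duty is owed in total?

$120,891.95

Line 1 (L-542, Eriara, 1,332 units, $157,002.84):
Base rate for L-542 is 10.5% + $1.65/unit.
Additional duty on L-542 from Eriara: +65.1%. Applied ad valorem rate: 10.5% + 65.1% = 75.6%.
Duty = $157,002.84 × 75.6% + 1,332 × $1.65 = $120,891.95.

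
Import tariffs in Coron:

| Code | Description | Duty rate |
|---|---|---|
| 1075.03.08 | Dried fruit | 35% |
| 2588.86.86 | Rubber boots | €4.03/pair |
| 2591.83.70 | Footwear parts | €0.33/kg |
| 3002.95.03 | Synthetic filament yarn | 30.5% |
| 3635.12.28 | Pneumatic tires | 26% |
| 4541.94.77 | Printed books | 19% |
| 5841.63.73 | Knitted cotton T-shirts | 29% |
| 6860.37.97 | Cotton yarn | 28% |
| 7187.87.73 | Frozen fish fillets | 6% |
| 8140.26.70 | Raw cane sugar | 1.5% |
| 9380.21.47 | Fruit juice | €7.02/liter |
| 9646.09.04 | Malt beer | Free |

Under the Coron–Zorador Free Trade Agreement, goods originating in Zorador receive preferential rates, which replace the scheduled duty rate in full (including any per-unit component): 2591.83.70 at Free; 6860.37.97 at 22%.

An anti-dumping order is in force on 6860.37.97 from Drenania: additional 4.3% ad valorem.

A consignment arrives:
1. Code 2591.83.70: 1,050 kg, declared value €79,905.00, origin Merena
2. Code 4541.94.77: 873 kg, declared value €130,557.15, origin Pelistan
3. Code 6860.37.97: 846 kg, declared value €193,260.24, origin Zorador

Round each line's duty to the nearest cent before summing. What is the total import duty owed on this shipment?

Line 1 (2591.83.70, Merena, 1,050 kg, €79,905.00):
Base rate for 2591.83.70 is €0.33/kg.
2591.83.70 has an FTA preferential rate, but origin Merena is not Zorador; base rate stands.
Duty = 1,050 × €0.33 = €346.50.
Line 2 (4541.94.77, Pelistan, 873 kg, €130,557.15):
Base rate for 4541.94.77 is 19%.
Duty = €130,557.15 × 19% = €24,805.86.
Line 3 (6860.37.97, Zorador, 846 kg, €193,260.24):
Base rate for 6860.37.97 is 28%.
Origin Zorador qualifies under the Coron–Zorador agreement and 6860.37.97 is covered: preferential rate 22% applies instead.
The additional-duty order on 6860.37.97 targets Drenania, not Zorador; it does not apply.
Duty = €193,260.24 × 22% = €42,517.25.
Total = €346.50 + €24,805.86 + €42,517.25 = €67,669.61.

€67,669.61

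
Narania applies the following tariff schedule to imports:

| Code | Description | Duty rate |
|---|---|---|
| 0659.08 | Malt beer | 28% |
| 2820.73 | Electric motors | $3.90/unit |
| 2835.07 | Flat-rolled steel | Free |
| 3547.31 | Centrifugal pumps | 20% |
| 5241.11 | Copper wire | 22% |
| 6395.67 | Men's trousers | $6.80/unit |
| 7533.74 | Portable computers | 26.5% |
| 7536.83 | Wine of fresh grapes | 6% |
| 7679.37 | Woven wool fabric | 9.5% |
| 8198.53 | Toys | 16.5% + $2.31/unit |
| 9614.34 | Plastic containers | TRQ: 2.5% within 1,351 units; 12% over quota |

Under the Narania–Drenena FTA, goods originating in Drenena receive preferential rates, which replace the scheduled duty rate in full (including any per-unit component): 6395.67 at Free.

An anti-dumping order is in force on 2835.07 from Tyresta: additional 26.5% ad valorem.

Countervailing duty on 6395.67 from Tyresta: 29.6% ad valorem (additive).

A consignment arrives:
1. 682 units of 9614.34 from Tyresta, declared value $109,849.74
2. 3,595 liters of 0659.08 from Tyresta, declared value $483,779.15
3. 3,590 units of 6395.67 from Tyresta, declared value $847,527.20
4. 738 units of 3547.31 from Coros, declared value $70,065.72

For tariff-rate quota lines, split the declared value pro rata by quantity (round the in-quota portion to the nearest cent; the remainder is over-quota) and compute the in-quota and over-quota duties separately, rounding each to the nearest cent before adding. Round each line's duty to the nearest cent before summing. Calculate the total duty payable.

Line 1 (9614.34, Tyresta, 682 units, $109,849.74):
Code 9614.34 is under a tariff-rate quota (threshold 1,351 units). Quantity 682 units is within the quota, so the in-quota rate 2.5% applies to the full value.
Duty = $109,849.74 × 2.5% = $2,746.24.
Line 2 (0659.08, Tyresta, 3,595 liters, $483,779.15):
Base rate for 0659.08 is 28%.
Duty = $483,779.15 × 28% = $135,458.16.
Line 3 (6395.67, Tyresta, 3,590 units, $847,527.20):
Base rate for 6395.67 is $6.80/unit.
6395.67 has an FTA preferential rate, but origin Tyresta is not Drenena; base rate stands.
Additional duty on 6395.67 from Tyresta: +29.6% ad valorem. Applied ad valorem rate = 29.6%.
Duty = $847,527.20 × 29.6% + 3,590 × $6.80 = $275,280.05.
Line 4 (3547.31, Coros, 738 units, $70,065.72):
Base rate for 3547.31 is 20%.
Duty = $70,065.72 × 20% = $14,013.14.
Total = $2,746.24 + $135,458.16 + $275,280.05 + $14,013.14 = $427,497.59.

$427,497.59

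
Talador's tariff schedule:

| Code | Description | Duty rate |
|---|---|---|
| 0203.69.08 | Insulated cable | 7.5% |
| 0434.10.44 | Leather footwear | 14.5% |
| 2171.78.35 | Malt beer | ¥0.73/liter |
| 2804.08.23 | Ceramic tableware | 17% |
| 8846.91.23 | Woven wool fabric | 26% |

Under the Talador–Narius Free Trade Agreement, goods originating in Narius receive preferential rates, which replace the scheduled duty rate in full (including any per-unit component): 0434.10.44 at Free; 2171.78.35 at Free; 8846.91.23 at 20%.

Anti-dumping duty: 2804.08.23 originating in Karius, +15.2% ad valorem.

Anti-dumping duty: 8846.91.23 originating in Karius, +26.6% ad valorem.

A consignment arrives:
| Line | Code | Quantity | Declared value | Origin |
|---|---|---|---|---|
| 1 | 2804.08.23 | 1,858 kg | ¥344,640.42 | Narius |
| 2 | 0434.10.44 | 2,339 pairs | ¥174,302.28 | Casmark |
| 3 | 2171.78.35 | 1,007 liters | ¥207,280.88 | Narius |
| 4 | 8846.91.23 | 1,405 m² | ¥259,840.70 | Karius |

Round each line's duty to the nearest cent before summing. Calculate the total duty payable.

¥220,538.91

Line 1 (2804.08.23, Narius, 1,858 kg, ¥344,640.42):
Base rate for 2804.08.23 is 17%.
Origin Narius is the FTA partner but 2804.08.23 is not on the preference list; base rate stands.
The additional-duty order on 2804.08.23 targets Karius, not Narius; it does not apply.
Duty = ¥344,640.42 × 17% = ¥58,588.87.
Line 2 (0434.10.44, Casmark, 2,339 pairs, ¥174,302.28):
Base rate for 0434.10.44 is 14.5%.
0434.10.44 has an FTA preferential rate, but origin Casmark is not Narius; base rate stands.
Duty = ¥174,302.28 × 14.5% = ¥25,273.83.
Line 3 (2171.78.35, Narius, 1,007 liters, ¥207,280.88):
Base rate for 2171.78.35 is ¥0.73/liter.
Origin Narius qualifies under the Talador–Narius agreement and 2171.78.35 is covered: preferential rate Free applies instead.
Duty = ¥207,280.88 × 0% = ¥0.00.
Line 4 (8846.91.23, Karius, 1,405 m², ¥259,840.70):
Base rate for 8846.91.23 is 26%.
8846.91.23 has an FTA preferential rate, but origin Karius is not Narius; base rate stands.
Additional duty on 8846.91.23 from Karius: +26.6%. Applied ad valorem rate: 26% + 26.6% = 52.6%.
Duty = ¥259,840.70 × 52.6% = ¥136,676.21.
Total = ¥58,588.87 + ¥25,273.83 + ¥0.00 + ¥136,676.21 = ¥220,538.91.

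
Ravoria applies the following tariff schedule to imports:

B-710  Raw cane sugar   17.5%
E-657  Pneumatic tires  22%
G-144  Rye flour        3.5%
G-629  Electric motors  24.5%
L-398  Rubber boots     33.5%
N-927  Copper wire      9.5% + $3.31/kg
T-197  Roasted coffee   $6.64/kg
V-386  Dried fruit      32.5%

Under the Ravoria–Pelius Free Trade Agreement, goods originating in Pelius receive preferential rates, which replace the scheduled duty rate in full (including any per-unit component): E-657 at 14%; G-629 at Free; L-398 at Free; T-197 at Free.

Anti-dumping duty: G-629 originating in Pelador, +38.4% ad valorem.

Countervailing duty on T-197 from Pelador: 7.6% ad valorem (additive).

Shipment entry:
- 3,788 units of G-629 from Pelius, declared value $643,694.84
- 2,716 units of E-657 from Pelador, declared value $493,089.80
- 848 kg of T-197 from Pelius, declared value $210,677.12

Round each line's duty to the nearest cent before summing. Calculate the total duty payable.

$108,479.76

Line 1 (G-629, Pelius, 3,788 units, $643,694.84):
Base rate for G-629 is 24.5%.
Origin Pelius qualifies under the Ravoria–Pelius agreement and G-629 is covered: preferential rate Free applies instead.
The additional-duty order on G-629 targets Pelador, not Pelius; it does not apply.
Duty = $643,694.84 × 0% = $0.00.
Line 2 (E-657, Pelador, 2,716 units, $493,089.80):
Base rate for E-657 is 22%.
E-657 has an FTA preferential rate, but origin Pelador is not Pelius; base rate stands.
Duty = $493,089.80 × 22% = $108,479.76.
Line 3 (T-197, Pelius, 848 kg, $210,677.12):
Base rate for T-197 is $6.64/kg.
Origin Pelius qualifies under the Ravoria–Pelius agreement and T-197 is covered: preferential rate Free applies instead.
The additional-duty order on T-197 targets Pelador, not Pelius; it does not apply.
Duty = $210,677.12 × 0% = $0.00.
Total = $0.00 + $108,479.76 + $0.00 = $108,479.76.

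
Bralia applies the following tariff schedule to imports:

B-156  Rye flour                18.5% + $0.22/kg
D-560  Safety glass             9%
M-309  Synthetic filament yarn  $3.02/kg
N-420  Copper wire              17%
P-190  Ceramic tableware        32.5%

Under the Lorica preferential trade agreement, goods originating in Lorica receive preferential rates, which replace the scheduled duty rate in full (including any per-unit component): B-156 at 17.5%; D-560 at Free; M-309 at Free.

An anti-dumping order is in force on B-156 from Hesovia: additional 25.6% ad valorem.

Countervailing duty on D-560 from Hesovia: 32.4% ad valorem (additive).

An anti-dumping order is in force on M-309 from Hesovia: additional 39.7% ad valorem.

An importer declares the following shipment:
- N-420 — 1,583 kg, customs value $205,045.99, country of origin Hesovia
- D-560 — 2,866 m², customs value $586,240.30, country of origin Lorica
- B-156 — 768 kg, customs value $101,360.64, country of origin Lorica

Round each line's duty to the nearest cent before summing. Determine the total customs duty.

Line 1 (N-420, Hesovia, 1,583 kg, $205,045.99):
Base rate for N-420 is 17%.
Duty = $205,045.99 × 17% = $34,857.82.
Line 2 (D-560, Lorica, 2,866 m², $586,240.30):
Base rate for D-560 is 9%.
Origin Lorica qualifies under the Bralia–Lorica agreement and D-560 is covered: preferential rate Free applies instead.
The additional-duty order on D-560 targets Hesovia, not Lorica; it does not apply.
Duty = $586,240.30 × 0% = $0.00.
Line 3 (B-156, Lorica, 768 kg, $101,360.64):
Base rate for B-156 is 18.5% + $0.22/kg.
Origin Lorica qualifies under the Bralia–Lorica agreement and B-156 is covered: preferential rate 17.5% applies instead.
The additional-duty order on B-156 targets Hesovia, not Lorica; it does not apply.
Duty = $101,360.64 × 17.5% = $17,738.11.
Total = $34,857.82 + $0.00 + $17,738.11 = $52,595.93.

$52,595.93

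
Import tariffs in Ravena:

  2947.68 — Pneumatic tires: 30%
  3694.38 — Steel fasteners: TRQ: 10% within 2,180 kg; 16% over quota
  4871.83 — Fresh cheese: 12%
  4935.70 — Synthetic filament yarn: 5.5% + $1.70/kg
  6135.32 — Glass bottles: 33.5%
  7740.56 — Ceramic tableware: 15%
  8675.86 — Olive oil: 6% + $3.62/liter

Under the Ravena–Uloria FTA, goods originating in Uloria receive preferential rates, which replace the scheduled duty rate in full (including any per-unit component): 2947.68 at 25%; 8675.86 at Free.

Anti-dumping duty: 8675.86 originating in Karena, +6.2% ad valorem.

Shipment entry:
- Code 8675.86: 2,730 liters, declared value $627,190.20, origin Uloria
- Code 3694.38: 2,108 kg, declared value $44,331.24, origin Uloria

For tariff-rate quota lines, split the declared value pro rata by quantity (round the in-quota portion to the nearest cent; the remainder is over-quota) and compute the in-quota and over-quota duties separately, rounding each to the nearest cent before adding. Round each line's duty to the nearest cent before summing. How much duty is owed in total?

Line 1 (8675.86, Uloria, 2,730 liters, $627,190.20):
Base rate for 8675.86 is 6% + $3.62/liter.
Origin Uloria qualifies under the Ravena–Uloria agreement and 8675.86 is covered: preferential rate Free applies instead.
The additional-duty order on 8675.86 targets Karena, not Uloria; it does not apply.
Duty = $627,190.20 × 0% = $0.00.
Line 2 (3694.38, Uloria, 2,108 kg, $44,331.24):
Code 3694.38 is under a tariff-rate quota (threshold 2,180 kg). Quantity 2,108 kg is within the quota, so the in-quota rate 10% applies to the full value.
Duty = $44,331.24 × 10% = $4,433.12.
Total = $0.00 + $4,433.12 = $4,433.12.

$4,433.12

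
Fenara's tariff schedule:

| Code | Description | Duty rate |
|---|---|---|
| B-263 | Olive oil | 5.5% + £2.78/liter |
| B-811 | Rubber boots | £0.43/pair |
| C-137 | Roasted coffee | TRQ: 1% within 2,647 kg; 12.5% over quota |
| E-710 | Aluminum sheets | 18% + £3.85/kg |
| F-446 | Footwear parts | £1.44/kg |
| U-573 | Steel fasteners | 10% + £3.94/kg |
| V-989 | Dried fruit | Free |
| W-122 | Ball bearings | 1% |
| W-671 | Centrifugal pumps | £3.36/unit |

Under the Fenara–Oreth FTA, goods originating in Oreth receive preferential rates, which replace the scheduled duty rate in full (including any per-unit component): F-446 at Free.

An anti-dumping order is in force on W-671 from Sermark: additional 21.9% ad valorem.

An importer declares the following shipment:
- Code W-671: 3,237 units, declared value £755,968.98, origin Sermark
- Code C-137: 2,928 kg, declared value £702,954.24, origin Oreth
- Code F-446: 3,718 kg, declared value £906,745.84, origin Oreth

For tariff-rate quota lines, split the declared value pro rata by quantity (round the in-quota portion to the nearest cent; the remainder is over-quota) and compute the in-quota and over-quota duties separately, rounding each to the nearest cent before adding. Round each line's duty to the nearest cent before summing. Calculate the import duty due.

£191,221.26

Line 1 (W-671, Sermark, 3,237 units, £755,968.98):
Base rate for W-671 is £3.36/unit.
Additional duty on W-671 from Sermark: +21.9% ad valorem. Applied ad valorem rate = 21.9%.
Duty = £755,968.98 × 21.9% + 3,237 × £3.36 = £176,433.53.
Line 2 (C-137, Oreth, 2,928 kg, £702,954.24):
Code C-137 is under a tariff-rate quota (threshold 2,647 kg). In-quota: 2,647 kg at 1%; over-quota: 281 kg at 12.5%.
Pro-rata value split: in-quota = £702,954.24 × 2,647/2,928 = £635,491.76; over-quota = £702,954.24 − £635,491.76 = £67,462.48.
In-quota duty = £635,491.76 × 1% = £6,354.92. Over-quota duty = £67,462.48 × 12.5% = £8,432.81.
Line duty = £6,354.92 + £8,432.81 = £14,787.73.
Line 3 (F-446, Oreth, 3,718 kg, £906,745.84):
Base rate for F-446 is £1.44/kg.
Origin Oreth qualifies under the Fenara–Oreth agreement and F-446 is covered: preferential rate Free applies instead.
Duty = £906,745.84 × 0% = £0.00.
Total = £176,433.53 + £14,787.73 + £0.00 = £191,221.26.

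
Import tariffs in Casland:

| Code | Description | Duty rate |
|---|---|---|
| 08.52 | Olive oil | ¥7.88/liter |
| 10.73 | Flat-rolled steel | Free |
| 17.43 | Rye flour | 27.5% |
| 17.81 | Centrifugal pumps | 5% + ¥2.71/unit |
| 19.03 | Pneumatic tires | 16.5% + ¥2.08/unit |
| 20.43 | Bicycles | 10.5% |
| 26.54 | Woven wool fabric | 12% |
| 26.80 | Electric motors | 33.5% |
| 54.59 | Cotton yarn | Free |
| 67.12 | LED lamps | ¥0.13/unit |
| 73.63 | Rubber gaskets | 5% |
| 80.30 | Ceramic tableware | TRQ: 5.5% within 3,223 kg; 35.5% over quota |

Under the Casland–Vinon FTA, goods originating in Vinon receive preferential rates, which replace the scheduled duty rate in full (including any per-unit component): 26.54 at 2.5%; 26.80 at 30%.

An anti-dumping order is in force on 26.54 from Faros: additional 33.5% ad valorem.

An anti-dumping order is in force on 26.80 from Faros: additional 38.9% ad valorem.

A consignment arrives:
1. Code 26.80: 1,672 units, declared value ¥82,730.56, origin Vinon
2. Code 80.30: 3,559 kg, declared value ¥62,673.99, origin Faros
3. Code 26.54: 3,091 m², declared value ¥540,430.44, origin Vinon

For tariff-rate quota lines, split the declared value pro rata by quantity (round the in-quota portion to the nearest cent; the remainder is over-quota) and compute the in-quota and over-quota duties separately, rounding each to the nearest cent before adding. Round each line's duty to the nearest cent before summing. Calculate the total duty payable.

Line 1 (26.80, Vinon, 1,672 units, ¥82,730.56):
Base rate for 26.80 is 33.5%.
Origin Vinon qualifies under the Casland–Vinon agreement and 26.80 is covered: preferential rate 30% applies instead.
The additional-duty order on 26.80 targets Faros, not Vinon; it does not apply.
Duty = ¥82,730.56 × 30% = ¥24,819.17.
Line 2 (80.30, Faros, 3,559 kg, ¥62,673.99):
Code 80.30 is under a tariff-rate quota (threshold 3,223 kg). In-quota: 3,223 kg at 5.5%; over-quota: 336 kg at 35.5%.
Pro-rata value split: in-quota = ¥62,673.99 × 3,223/3,559 = ¥56,757.03; over-quota = ¥62,673.99 − ¥56,757.03 = ¥5,916.96.
In-quota duty = ¥56,757.03 × 5.5% = ¥3,121.64. Over-quota duty = ¥5,916.96 × 35.5% = ¥2,100.52.
Line duty = ¥3,121.64 + ¥2,100.52 = ¥5,222.16.
Line 3 (26.54, Vinon, 3,091 m², ¥540,430.44):
Base rate for 26.54 is 12%.
Origin Vinon qualifies under the Casland–Vinon agreement and 26.54 is covered: preferential rate 2.5% applies instead.
The additional-duty order on 26.54 targets Faros, not Vinon; it does not apply.
Duty = ¥540,430.44 × 2.5% = ¥13,510.76.
Total = ¥24,819.17 + ¥5,222.16 + ¥13,510.76 = ¥43,552.09.

¥43,552.09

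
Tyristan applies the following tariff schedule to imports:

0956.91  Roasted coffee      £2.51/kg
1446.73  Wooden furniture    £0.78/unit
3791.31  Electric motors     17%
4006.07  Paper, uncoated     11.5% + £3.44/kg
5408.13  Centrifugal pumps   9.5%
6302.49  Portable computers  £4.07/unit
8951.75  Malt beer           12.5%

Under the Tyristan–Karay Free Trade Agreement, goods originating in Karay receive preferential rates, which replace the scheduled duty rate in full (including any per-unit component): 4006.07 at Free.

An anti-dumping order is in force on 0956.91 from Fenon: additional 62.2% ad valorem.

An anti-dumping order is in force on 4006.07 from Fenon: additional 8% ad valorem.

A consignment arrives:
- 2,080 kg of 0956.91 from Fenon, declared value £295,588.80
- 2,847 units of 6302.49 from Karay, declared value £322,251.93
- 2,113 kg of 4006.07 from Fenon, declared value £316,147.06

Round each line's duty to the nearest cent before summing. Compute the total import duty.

£269,581.72

Line 1 (0956.91, Fenon, 2,080 kg, £295,588.80):
Base rate for 0956.91 is £2.51/kg.
Additional duty on 0956.91 from Fenon: +62.2% ad valorem. Applied ad valorem rate = 62.2%.
Duty = £295,588.80 × 62.2% + 2,080 × £2.51 = £189,077.03.
Line 2 (6302.49, Karay, 2,847 units, £322,251.93):
Base rate for 6302.49 is £4.07/unit.
Origin Karay is the FTA partner but 6302.49 is not on the preference list; base rate stands.
Duty = 2,847 × £4.07 = £11,587.29.
Line 3 (4006.07, Fenon, 2,113 kg, £316,147.06):
Base rate for 4006.07 is 11.5% + £3.44/kg.
4006.07 has an FTA preferential rate, but origin Fenon is not Karay; base rate stands.
Additional duty on 4006.07 from Fenon: +8%. Applied ad valorem rate: 11.5% + 8% = 19.5%.
Duty = £316,147.06 × 19.5% + 2,113 × £3.44 = £68,917.40.
Total = £189,077.03 + £11,587.29 + £68,917.40 = £269,581.72.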